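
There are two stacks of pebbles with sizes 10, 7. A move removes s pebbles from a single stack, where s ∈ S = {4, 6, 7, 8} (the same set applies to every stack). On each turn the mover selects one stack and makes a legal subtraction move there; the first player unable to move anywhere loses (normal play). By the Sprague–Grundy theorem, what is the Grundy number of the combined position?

3

All stacks use S = {4, 6, 7, 8}:
n :  0  1  2  3  4  5  6  7  8  9 10
G :  0  0  0  0  1  1  1  1  2  2  2
Stack A: G(10) = 2.
Stack B: G(7) = 1.
Combined Grundy value = 2 ⊕ 1 = 3.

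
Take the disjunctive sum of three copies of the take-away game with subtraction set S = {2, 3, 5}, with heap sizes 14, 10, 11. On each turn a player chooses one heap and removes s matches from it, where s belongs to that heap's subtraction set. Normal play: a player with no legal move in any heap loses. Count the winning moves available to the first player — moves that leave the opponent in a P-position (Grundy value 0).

2

All heaps use S = {2, 3, 5}:
G(0) = 0
G(1) = mex{} = 0
G(2) = mex{0} = 1
G(3) = mex{0,0} = 1
G(4) = mex{1,0} = 2
G(5) = mex{1,1,0} = 2
G(6) = mex{2,1,0} = 3
G(7) = mex{2,2,1} = 0
G(8) = mex{3,2,1} = 0
G(9) = mex{0,3,2} = 1
G(10) = mex{0,0,2} = 1
G(11) = mex{1,0,3} = 2
G(12) = mex{1,1,0} = 2
G(13) = mex{2,1,0} = 3
G(14) = mex{2,2,1} = 0
Heap A: G(14) = 0.
Heap B: G(10) = 1.
Heap C: G(11) = 2.
Combined Grundy value = 0 ⊕ 1 ⊕ 2 = 3.
A winning move leaves total XOR = 0, i.e. changes one component's Grundy value g to g ⊕ X where X is the current total.
Heap A: need g' = 0⊕3 = 3. Options: 14−2→G=2, 14−3→G=2, 14−5→G=1. Hits: 0.
Heap B: need g' = 1⊕3 = 2. Options: 10−2→G=0, 10−3→G=0, 10−5→G=2. Hits: 1.
Heap C: need g' = 2⊕3 = 1. Options: 11−2→G=1, 11−3→G=0, 11−5→G=3. Hits: 1.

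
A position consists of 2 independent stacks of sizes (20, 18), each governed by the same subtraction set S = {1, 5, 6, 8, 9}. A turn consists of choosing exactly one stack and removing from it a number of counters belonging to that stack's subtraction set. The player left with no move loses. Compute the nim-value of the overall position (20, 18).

2

All stacks use S = {1, 5, 6, 8, 9}:
n :  0  1  2  3  4  5  6  7  8  9 10 11 12 13 14 15 16 17 18 19 20
G :  0  1  0  1  0  1  2  3  2  3  2  3  4  5  0  1  0  1  0  1  2
Stack A: G(20) = 2.
Stack B: G(18) = 0.
Combined Grundy value = 2 ⊕ 0 = 2.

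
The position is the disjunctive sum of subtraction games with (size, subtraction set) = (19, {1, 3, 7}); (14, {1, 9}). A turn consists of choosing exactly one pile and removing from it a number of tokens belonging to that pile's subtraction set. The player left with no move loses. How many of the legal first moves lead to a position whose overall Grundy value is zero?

5

Pile A, S = {1, 3, 7}:
n :  0  1  2  3  4  5  6  7  8  9 10 11 12 13 14 15 16 17 18 19
G :  0  1  0  1  0  1  0  1  0  1  0  1  0  1  0  1  0  1  0  1
G_A(19) = 1.
Pile B, S = {1, 9}:
n :  0  1  2  3  4  5  6  7  8  9 10 11 12 13 14
G :  0  1  0  1  0  1  0  1  0  1  0  1  0  1  0
G_B(14) = 0.
Combined Grundy value = 1 ⊕ 0 = 1.
A winning move leaves total XOR = 0, i.e. changes one component's Grundy value g to g ⊕ X where X is the current total.
Pile A: need g' = 1⊕1 = 0. Options: 19−1→G=0, 19−3→G=0, 19−7→G=0. Hits: 3.
Pile B: need g' = 0⊕1 = 1. Options: 14−1→G=1, 14−9→G=1. Hits: 2.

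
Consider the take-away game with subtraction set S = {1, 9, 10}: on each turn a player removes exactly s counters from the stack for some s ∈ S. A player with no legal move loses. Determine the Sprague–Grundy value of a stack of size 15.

n :  0  1  2  3  4  5  6  7  8  9 10 11 12 13 14 15
G :  0  1  0  1  0  1  0  1  0  1  2  3  2  3  2  3

3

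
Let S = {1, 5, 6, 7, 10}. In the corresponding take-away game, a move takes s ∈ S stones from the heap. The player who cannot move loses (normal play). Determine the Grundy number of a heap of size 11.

3

n :  0  1  2  3  4  5  6  7  8  9 10 11
G :  0  1  0  1  0  1  2  3  2  3  2  3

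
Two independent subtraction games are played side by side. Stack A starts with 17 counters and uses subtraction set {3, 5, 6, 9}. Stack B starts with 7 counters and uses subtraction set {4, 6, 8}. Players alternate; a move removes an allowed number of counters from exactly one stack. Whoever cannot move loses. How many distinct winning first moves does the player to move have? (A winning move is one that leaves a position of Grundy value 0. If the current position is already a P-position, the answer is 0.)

Stack A, S = {3, 5, 6, 9}:
G(0) = 0
G(1) = mex{} = 0
G(2) = mex{} = 0
G(3) = mex{0} = 1
G(4) = mex{0} = 1
G(5) = mex{0,0} = 1
G(6) = mex{1,0,0} = 2
G(7) = mex{1,0,0} = 2
G(8) = mex{1,1,0} = 2
G(9) = mex{2,1,1,0} = 3
G(10) = mex{2,1,1,0} = 3
G(11) = mex{2,2,1,0} = 3
G(12) = mex{3,2,2,1} = 0
G(13) = mex{3,2,2,1} = 0
G(14) = mex{3,3,2,1} = 0
G(15) = mex{0,3,3,2} = 1
G(16) = mex{0,3,3,2} = 1
G(17) = mex{0,0,3,2} = 1
G_A(17) = 1.
Stack B, S = {4, 6, 8}:
G(0) = 0
G(1) = mex{} = 0
G(2) = mex{} = 0
G(3) = mex{} = 0
G(4) = mex{0} = 1
G(5) = mex{0} = 1
G(6) = mex{0,0} = 1
G(7) = mex{0,0} = 1
G_B(7) = 1.
Combined Grundy value = 1 ⊕ 1 = 0.
A winning move leaves total XOR = 0, i.e. changes one component's Grundy value g to g ⊕ X where X is the current total.
Stack A: target g' = 1⊕0 = 1, but every legal move changes the Grundy value (mex property), so 0 moves.
Stack B: target g' = 1⊕0 = 1, but every legal move changes the Grundy value (mex property), so 0 moves.

0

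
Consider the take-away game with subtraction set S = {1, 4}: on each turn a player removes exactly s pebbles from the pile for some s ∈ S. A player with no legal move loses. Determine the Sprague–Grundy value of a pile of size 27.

0

n :  0  1  2  3  4  5  6  7  8  9 10 11 12 13 14 15 16 17 18 19 20 21 22 23 24 25 26 27
G :  0  1  0  1  2  0  1  0  1  2  0  1  0  1  2  0  1  0  1  2  0  1  0  1  2  0  1  0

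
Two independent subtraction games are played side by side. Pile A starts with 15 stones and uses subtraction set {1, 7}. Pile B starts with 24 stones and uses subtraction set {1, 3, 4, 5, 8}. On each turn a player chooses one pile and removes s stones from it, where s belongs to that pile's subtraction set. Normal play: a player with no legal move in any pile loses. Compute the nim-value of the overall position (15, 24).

Pile A, S = {1, 7}:
G(0) = 0
G(1) = mex{0} = 1
G(2) = mex{1} = 0
G(3) = mex{0} = 1
G(4) = mex{1} = 0
G(5) = mex{0} = 1
G(6) = mex{1} = 0
G(7) = mex{0,0} = 1
G(8) = mex{1,1} = 0
G(9) = mex{0,0} = 1
G(10) = mex{1,1} = 0
G(11) = mex{0,0} = 1
G(12) = mex{1,1} = 0
G(13) = mex{0,0} = 1
G(14) = mex{1,1} = 0
G(15) = mex{0,0} = 1
G_A(15) = 1.
Pile B, S = {1, 3, 4, 5, 8}:
G(0) = 0
G(1) = mex{0} = 1
G(2) = mex{1} = 0
G(3) = mex{0,0} = 1
G(4) = mex{1,1,0} = 2
G(5) = mex{2,0,1,0} = 3
G(6) = mex{3,1,0,1} = 2
G(7) = mex{2,2,1,0} = 3
G(8) = mex{3,3,2,1,0} = 4
G(9) = mex{4,2,3,2,1} = 0
G(10) = mex{0,3,2,3,0} = 1
G(11) = mex{1,4,3,2,1} = 0
G(12) = mex{0,0,4,3,2} = 1
G(13) = mex{1,1,0,4,3} = 2
G(14) = mex{2,0,1,0,2} = 3
G(15) = mex{3,1,0,1,3} = 2
G(16) = mex{2,2,1,0,4} = 3
G(17) = mex{3,3,2,1,0} = 4
G(18) = mex{4,2,3,2,1} = 0
G(19) = mex{0,3,2,3,0} = 1
G(20) = mex{1,4,3,2,1} = 0
G(21) = mex{0,0,4,3,2} = 1
G(22) = mex{1,1,0,4,3} = 2
G(23) = mex{2,0,1,0,2} = 3
G(24) = mex{3,1,0,1,3} = 2
G_B(24) = 2.
Combined Grundy value = 1 ⊕ 2 = 3.

3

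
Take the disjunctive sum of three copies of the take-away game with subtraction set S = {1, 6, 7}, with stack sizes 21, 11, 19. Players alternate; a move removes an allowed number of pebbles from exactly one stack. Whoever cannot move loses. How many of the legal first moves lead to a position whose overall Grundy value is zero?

All stacks use S = {1, 6, 7}:
n :  0  1  2  3  4  5  6  7  8  9 10 11 12 13 14 15 16 17 18 19 20 21
G :  0  1  0  1  0  1  2  3  2  3  2  3  0  1  0  1  0  1  2  3  2  3
Stack A: G(21) = 3.
Stack B: G(11) = 3.
Stack C: G(19) = 3.
Combined Grundy value = 3 ⊕ 3 ⊕ 3 = 3.
A winning move leaves total XOR = 0, i.e. changes one component's Grundy value g to g ⊕ X where X is the current total.
Stack A: need g' = 3⊕3 = 0. Options: 21−1→G=2, 21−6→G=1, 21−7→G=0. Hits: 1.
Stack B: need g' = 3⊕3 = 0. Options: 11−1→G=2, 11−6→G=1, 11−7→G=0. Hits: 1.
Stack C: need g' = 3⊕3 = 0. Options: 19−1→G=2, 19−6→G=1, 19−7→G=0. Hits: 1.

3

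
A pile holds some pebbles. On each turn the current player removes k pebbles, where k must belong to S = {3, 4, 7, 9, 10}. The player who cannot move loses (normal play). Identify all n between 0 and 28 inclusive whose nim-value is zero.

0, 1, 2, 13, 14, 15, 26, 27, 28

G(0) = 0
G(1) = mex{} = 0
G(2) = mex{} = 0
G(3) = mex{0} = 1
G(4) = mex{0,0} = 1
G(5) = mex{0,0} = 1
G(6) = mex{1,0} = 2
G(7) = mex{1,1,0} = 2
G(8) = mex{1,1,0} = 2
G(9) = mex{2,1,0,0} = 3
G(10) = mex{2,2,1,0,0} = 3
G(11) = mex{2,2,1,0,0} = 3
G(12) = mex{3,2,1,1,0} = 4
G(13) = mex{3,3,2,1,1} = 0
G(14) = mex{3,3,2,1,1} = 0
G(15) = mex{4,3,2,2,1} = 0
G(16) = mex{0,4,3,2,2} = 1
G(17) = mex{0,0,3,2,2} = 1
G(18) = mex{0,0,3,3,2} = 1
G(19) = mex{1,0,4,3,3} = 2
G(20) = mex{1,1,0,3,3} = 2
G(21) = mex{1,1,0,4,3} = 2
G(22) = mex{2,1,0,0,4} = 3
G(23) = mex{2,2,1,0,0} = 3
G(24) = mex{2,2,1,0,0} = 3
G(25) = mex{3,2,1,1,0} = 4
G(26) = mex{3,3,2,1,1} = 0
G(27) = mex{3,3,2,1,1} = 0
G(28) = mex{4,3,2,2,1} = 0
P-positions are exactly the n with G(n) = 0.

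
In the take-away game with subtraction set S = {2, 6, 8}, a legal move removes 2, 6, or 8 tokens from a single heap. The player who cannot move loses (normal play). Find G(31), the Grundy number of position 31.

n :  0  1  2  3  4  5  6  7  8  9 10 11 12 13 14 15 16 17 18 19 20 21 22 23 24 25 26 27 28 29 30 31
G :  0  0  1  1  0  0  1  1  2  2  3  3  2  2  0  0  1  1  0  0  1  1  2  2  3  3  2  2  0  0  1  1

1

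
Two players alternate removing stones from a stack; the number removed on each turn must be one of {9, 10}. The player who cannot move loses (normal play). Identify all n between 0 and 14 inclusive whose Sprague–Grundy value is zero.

0, 1, 2, 3, 4, 5, 6, 7, 8

G(0) = 0
G(1) = mex{} = 0
G(2) = mex{} = 0
G(3) = mex{} = 0
G(4) = mex{} = 0
G(5) = mex{} = 0
G(6) = mex{} = 0
G(7) = mex{} = 0
G(8) = mex{} = 0
G(9) = mex{0} = 1
G(10) = mex{0,0} = 1
G(11) = mex{0,0} = 1
G(12) = mex{0,0} = 1
G(13) = mex{0,0} = 1
G(14) = mex{0,0} = 1
P-positions are exactly the n with G(n) = 0.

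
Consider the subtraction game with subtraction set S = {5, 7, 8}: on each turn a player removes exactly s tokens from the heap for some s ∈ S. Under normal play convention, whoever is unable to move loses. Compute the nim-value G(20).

n :  0  1  2  3  4  5  6  7  8  9 10 11 12 13 14 15 16 17 18 19 20
G :  0  0  0  0  0  1  1  1  1  1  2  2  2  0  0  0  0  0  1  1  1

1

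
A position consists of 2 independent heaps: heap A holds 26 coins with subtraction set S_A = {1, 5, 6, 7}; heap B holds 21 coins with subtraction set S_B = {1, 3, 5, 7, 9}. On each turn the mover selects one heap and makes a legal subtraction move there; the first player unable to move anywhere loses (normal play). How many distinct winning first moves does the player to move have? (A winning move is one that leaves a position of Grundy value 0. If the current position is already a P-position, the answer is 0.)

6

Heap A, S = {1, 5, 6, 7}:
G(0) = 0
G(1) = mex{0} = 1
G(2) = mex{1} = 0
G(3) = mex{0} = 1
G(4) = mex{1} = 0
G(5) = mex{0,0} = 1
G(6) = mex{1,1,0} = 2
G(7) = mex{2,0,1,0} = 3
G(8) = mex{3,1,0,1} = 2
G(9) = mex{2,0,1,0} = 3
G(10) = mex{3,1,0,1} = 2
G(11) = mex{2,2,1,0} = 3
G(12) = mex{3,3,2,1} = 0
G(13) = mex{0,2,3,2} = 1
G(14) = mex{1,3,2,3} = 0
G(15) = mex{0,2,3,2} = 1
G(16) = mex{1,3,2,3} = 0
G(17) = mex{0,0,3,2} = 1
G(18) = mex{1,1,0,3} = 2
G(19) = mex{2,0,1,0} = 3
G(20) = mex{3,1,0,1} = 2
G(21) = mex{2,0,1,0} = 3
G(22) = mex{3,1,0,1} = 2
G(23) = mex{2,2,1,0} = 3
G(24) = mex{3,3,2,1} = 0
G(25) = mex{0,2,3,2} = 1
G(26) = mex{1,3,2,3} = 0
G_A(26) = 0.
Heap B, S = {1, 3, 5, 7, 9}:
G(0) = 0
G(1) = mex{0} = 1
G(2) = mex{1} = 0
G(3) = mex{0,0} = 1
G(4) = mex{1,1} = 0
G(5) = mex{0,0,0} = 1
G(6) = mex{1,1,1} = 0
G(7) = mex{0,0,0,0} = 1
G(8) = mex{1,1,1,1} = 0
G(9) = mex{0,0,0,0,0} = 1
G(10) = mex{1,1,1,1,1} = 0
G(11) = mex{0,0,0,0,0} = 1
G(12) = mex{1,1,1,1,1} = 0
G(13) = mex{0,0,0,0,0} = 1
G(14) = mex{1,1,1,1,1} = 0
G(15) = mex{0,0,0,0,0} = 1
G(16) = mex{1,1,1,1,1} = 0
G(17) = mex{0,0,0,0,0} = 1
G(18) = mex{1,1,1,1,1} = 0
G(19) = mex{0,0,0,0,0} = 1
G(20) = mex{1,1,1,1,1} = 0
G(21) = mex{0,0,0,0,0} = 1
G_B(21) = 1.
Combined Grundy value = 0 ⊕ 1 = 1.
A winning move leaves total XOR = 0, i.e. changes one component's Grundy value g to g ⊕ X where X is the current total.
Heap A: need g' = 0⊕1 = 1. Options: 26−1→G=1, 26−5→G=3, 26−6→G=2, 26−7→G=3. Hits: 1.
Heap B: need g' = 1⊕1 = 0. Options: 21−1→G=0, 21−3→G=0, 21−5→G=0, 21−7→G=0, 21−9→G=0. Hits: 5.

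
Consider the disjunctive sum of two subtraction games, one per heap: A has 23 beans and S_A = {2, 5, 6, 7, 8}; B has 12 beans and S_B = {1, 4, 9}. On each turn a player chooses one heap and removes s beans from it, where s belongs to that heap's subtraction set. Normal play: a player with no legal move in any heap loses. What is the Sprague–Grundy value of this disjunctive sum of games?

Heap A, S = {2, 5, 6, 7, 8}:
G(0) = 0
G(1) = mex{} = 0
G(2) = mex{0} = 1
G(3) = mex{0} = 1
G(4) = mex{1} = 0
G(5) = mex{1,0} = 2
G(6) = mex{0,0,0} = 1
G(7) = mex{2,1,0,0} = 3
G(8) = mex{1,1,1,0,0} = 2
G(9) = mex{3,0,1,1,0} = 2
G(10) = mex{2,2,0,1,1} = 3
G(11) = mex{2,1,2,0,1} = 3
G(12) = mex{3,3,1,2,0} = 4
G(13) = mex{3,2,3,1,2} = 0
G(14) = mex{4,2,2,3,1} = 0
G(15) = mex{0,3,2,2,3} = 1
G(16) = mex{0,3,3,2,2} = 1
G(17) = mex{1,4,3,3,2} = 0
G(18) = mex{1,0,4,3,3} = 2
G(19) = mex{0,0,0,4,3} = 1
G(20) = mex{2,1,0,0,4} = 3
G(21) = mex{1,1,1,0,0} = 2
G(22) = mex{3,0,1,1,0} = 2
G(23) = mex{2,2,0,1,1} = 3
G_A(23) = 3.
Heap B, S = {1, 4, 9}:
G(0) = 0
G(1) = mex{0} = 1
G(2) = mex{1} = 0
G(3) = mex{0} = 1
G(4) = mex{1,0} = 2
G(5) = mex{2,1} = 0
G(6) = mex{0,0} = 1
G(7) = mex{1,1} = 0
G(8) = mex{0,2} = 1
G(9) = mex{1,0,0} = 2
G(10) = mex{2,1,1} = 0
G(11) = mex{0,0,0} = 1
G(12) = mex{1,1,1} = 0
G_B(12) = 0.
Combined Grundy value = 3 ⊕ 0 = 3.

3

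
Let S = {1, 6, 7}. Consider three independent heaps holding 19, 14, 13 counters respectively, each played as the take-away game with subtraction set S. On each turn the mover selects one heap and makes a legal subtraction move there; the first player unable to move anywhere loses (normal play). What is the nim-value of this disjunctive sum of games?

All heaps use S = {1, 6, 7}:
G(0) = 0
G(1) = mex{0} = 1
G(2) = mex{1} = 0
G(3) = mex{0} = 1
G(4) = mex{1} = 0
G(5) = mex{0} = 1
G(6) = mex{1,0} = 2
G(7) = mex{2,1,0} = 3
G(8) = mex{3,0,1} = 2
G(9) = mex{2,1,0} = 3
G(10) = mex{3,0,1} = 2
G(11) = mex{2,1,0} = 3
G(12) = mex{3,2,1} = 0
G(13) = mex{0,3,2} = 1
G(14) = mex{1,2,3} = 0
G(15) = mex{0,3,2} = 1
G(16) = mex{1,2,3} = 0
G(17) = mex{0,3,2} = 1
G(18) = mex{1,0,3} = 2
G(19) = mex{2,1,0} = 3
Heap A: G(19) = 3.
Heap B: G(14) = 0.
Heap C: G(13) = 1.
Combined Grundy value = 3 ⊕ 0 ⊕ 1 = 2.

2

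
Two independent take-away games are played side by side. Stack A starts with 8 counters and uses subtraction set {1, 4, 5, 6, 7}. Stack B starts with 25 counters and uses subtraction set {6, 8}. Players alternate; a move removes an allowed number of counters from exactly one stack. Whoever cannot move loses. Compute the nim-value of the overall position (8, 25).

Stack A, S = {1, 4, 5, 6, 7}:
n : 0 1 2 3 4 5 6 7 8
G : 0 1 0 1 2 3 2 3 4
G_A(8) = 4.
Stack B, S = {6, 8}:
G(0) = 0
G(1) = mex{} = 0
G(2) = mex{} = 0
G(3) = mex{} = 0
G(4) = mex{} = 0
G(5) = mex{} = 0
G(6) = mex{0} = 1
G(7) = mex{0} = 1
G(8) = mex{0,0} = 1
G(9) = mex{0,0} = 1
G(10) = mex{0,0} = 1
G(11) = mex{0,0} = 1
G(12) = mex{1,0} = 2
G(13) = mex{1,0} = 2
G(14) = mex{1,1} = 0
G(15) = mex{1,1} = 0
G(16) = mex{1,1} = 0
G(17) = mex{1,1} = 0
G(18) = mex{2,1} = 0
G(19) = mex{2,1} = 0
G(20) = mex{0,2} = 1
G(21) = mex{0,2} = 1
G(22) = mex{0,0} = 1
G(23) = mex{0,0} = 1
G(24) = mex{0,0} = 1
G(25) = mex{0,0} = 1
G_B(25) = 1.
Combined Grundy value = 4 ⊕ 1 = 5.

5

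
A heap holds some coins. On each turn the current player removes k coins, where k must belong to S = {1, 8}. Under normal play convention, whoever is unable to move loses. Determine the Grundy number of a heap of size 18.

0

n :  0  1  2  3  4  5  6  7  8  9 10 11 12 13 14 15 16 17 18
G :  0  1  0  1  0  1  0  1  2  0  1  0  1  0  1  0  1  2  0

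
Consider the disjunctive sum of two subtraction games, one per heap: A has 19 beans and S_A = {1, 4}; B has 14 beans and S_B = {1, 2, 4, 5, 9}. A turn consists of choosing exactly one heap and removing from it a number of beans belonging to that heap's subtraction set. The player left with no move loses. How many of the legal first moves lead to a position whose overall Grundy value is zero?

Heap A, S = {1, 4}:
n :  0  1  2  3  4  5  6  7  8  9 10 11 12 13 14 15 16 17 18 19
G :  0  1  0  1  2  0  1  0  1  2  0  1  0  1  2  0  1  0  1  2
G_A(19) = 2.
Heap B, S = {1, 2, 4, 5, 9}:
G(0) = 0
G(1) = mex{0} = 1
G(2) = mex{1,0} = 2
G(3) = mex{2,1} = 0
G(4) = mex{0,2,0} = 1
G(5) = mex{1,0,1,0} = 2
G(6) = mex{2,1,2,1} = 0
G(7) = mex{0,2,0,2} = 1
G(8) = mex{1,0,1,0} = 2
G(9) = mex{2,1,2,1,0} = 3
G(10) = mex{3,2,0,2,1} = 4
G(11) = mex{4,3,1,0,2} = 5
G(12) = mex{5,4,2,1,0} = 3
G(13) = mex{3,5,3,2,1} = 0
G(14) = mex{0,3,4,3,2} = 1
G_B(14) = 1.
Combined Grundy value = 2 ⊕ 1 = 3.
A winning move leaves total XOR = 0, i.e. changes one component's Grundy value g to g ⊕ X where X is the current total.
Heap A: need g' = 2⊕3 = 1. Options: 19−1→G=1, 19−4→G=0. Hits: 1.
Heap B: need g' = 1⊕3 = 2. Options: 14−1→G=0, 14−2→G=3, 14−4→G=4, 14−5→G=3, 14−9→G=2. Hits: 1.

2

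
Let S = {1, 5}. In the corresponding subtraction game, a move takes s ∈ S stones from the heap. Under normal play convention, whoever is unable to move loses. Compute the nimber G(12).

0

n :  0  1  2  3  4  5  6  7  8  9 10 11 12
G :  0  1  0  1  0  1  0  1  0  1  0  1  0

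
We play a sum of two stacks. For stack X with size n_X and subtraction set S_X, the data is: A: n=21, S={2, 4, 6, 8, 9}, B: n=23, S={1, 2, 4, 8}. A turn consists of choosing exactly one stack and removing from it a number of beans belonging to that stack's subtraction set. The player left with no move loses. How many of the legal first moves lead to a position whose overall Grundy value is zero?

1

Stack A, S = {2, 4, 6, 8, 9}:
n :  0  1  2  3  4  5  6  7  8  9 10 11 12 13 14 15 16 17 18 19 20 21
G :  0  0  1  1  2  2  3  3  4  4  5  0  0  1  1  2  2  3  3  4  4  5
G_A(21) = 5.
Stack B, S = {1, 2, 4, 8}:
G(0) = 0
G(1) = mex{0} = 1
G(2) = mex{1,0} = 2
G(3) = mex{2,1} = 0
G(4) = mex{0,2,0} = 1
G(5) = mex{1,0,1} = 2
G(6) = mex{2,1,2} = 0
G(7) = mex{0,2,0} = 1
G(8) = mex{1,0,1,0} = 2
G(9) = mex{2,1,2,1} = 0
G(10) = mex{0,2,0,2} = 1
G(11) = mex{1,0,1,0} = 2
G(12) = mex{2,1,2,1} = 0
G(13) = mex{0,2,0,2} = 1
G(14) = mex{1,0,1,0} = 2
G(15) = mex{2,1,2,1} = 0
G(16) = mex{0,2,0,2} = 1
G(17) = mex{1,0,1,0} = 2
G(18) = mex{2,1,2,1} = 0
G(19) = mex{0,2,0,2} = 1
G(20) = mex{1,0,1,0} = 2
G(21) = mex{2,1,2,1} = 0
G(22) = mex{0,2,0,2} = 1
G(23) = mex{1,0,1,0} = 2
G_B(23) = 2.
Combined Grundy value = 5 ⊕ 2 = 7.
A winning move leaves total XOR = 0, i.e. changes one component's Grundy value g to g ⊕ X where X is the current total.
Stack A: need g' = 5⊕7 = 2. Options: 21−2→G=4, 21−4→G=3, 21−6→G=2, 21−8→G=1, 21−9→G=0. Hits: 1.
Stack B: need g' = 2⊕7 = 5. Options: 23−1→G=1, 23−2→G=0, 23−4→G=1, 23−8→G=0. Hits: 0.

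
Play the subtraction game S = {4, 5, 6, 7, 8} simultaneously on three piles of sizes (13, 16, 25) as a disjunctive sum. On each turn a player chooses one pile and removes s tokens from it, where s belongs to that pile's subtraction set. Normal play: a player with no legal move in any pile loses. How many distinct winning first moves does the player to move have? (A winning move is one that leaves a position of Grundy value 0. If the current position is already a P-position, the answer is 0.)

All piles use S = {4, 5, 6, 7, 8}:
n :  0  1  2  3  4  5  6  7  8  9 10 11 12 13 14 15 16 17 18 19 20 21 22 23 24 25
G :  0  0  0  0  1  1  1  1  2  2  2  2  0  0  0  0  1  1  1  1  2  2  2  2  0  0
Pile A: G(13) = 0.
Pile B: G(16) = 1.
Pile C: G(25) = 0.
Combined Grundy value = 0 ⊕ 1 ⊕ 0 = 1.
A winning move leaves total XOR = 0, i.e. changes one component's Grundy value g to g ⊕ X where X is the current total.
Pile A: need g' = 0⊕1 = 1. Options: 13−4→G=2, 13−5→G=2, 13−6→G=1, 13−7→G=1, 13−8→G=1. Hits: 3.
Pile B: need g' = 1⊕1 = 0. Options: 16−4→G=0, 16−5→G=2, 16−6→G=2, 16−7→G=2, 16−8→G=2. Hits: 1.
Pile C: need g' = 0⊕1 = 1. Options: 25−4→G=2, 25−5→G=2, 25−6→G=1, 25−7→G=1, 25−8→G=1. Hits: 3.

7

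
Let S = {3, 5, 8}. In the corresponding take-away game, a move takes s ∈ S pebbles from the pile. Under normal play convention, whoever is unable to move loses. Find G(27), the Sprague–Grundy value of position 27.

n :  0  1  2  3  4  5  6  7  8  9 10 11 12 13 14 15 16 17 18 19 20 21 22 23 24 25 26 27
G :  0  0  0  1  1  1  2  2  2  3  3  0  0  0  1  1  1  2  2  2  3  3  0  0  0  1  1  1

1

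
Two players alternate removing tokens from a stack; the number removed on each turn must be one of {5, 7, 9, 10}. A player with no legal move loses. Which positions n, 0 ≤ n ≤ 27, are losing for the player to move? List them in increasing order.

G(0) = 0
G(1) = mex{} = 0
G(2) = mex{} = 0
G(3) = mex{} = 0
G(4) = mex{} = 0
G(5) = mex{0} = 1
G(6) = mex{0} = 1
G(7) = mex{0,0} = 1
G(8) = mex{0,0} = 1
G(9) = mex{0,0,0} = 1
G(10) = mex{1,0,0,0} = 2
G(11) = mex{1,0,0,0} = 2
G(12) = mex{1,1,0,0} = 2
G(13) = mex{1,1,0,0} = 2
G(14) = mex{1,1,1,0} = 2
G(15) = mex{2,1,1,1} = 0
G(16) = mex{2,1,1,1} = 0
G(17) = mex{2,2,1,1} = 0
G(18) = mex{2,2,1,1} = 0
G(19) = mex{2,2,2,1} = 0
G(20) = mex{0,2,2,2} = 1
G(21) = mex{0,2,2,2} = 1
G(22) = mex{0,0,2,2} = 1
G(23) = mex{0,0,2,2} = 1
G(24) = mex{0,0,0,2} = 1
G(25) = mex{1,0,0,0} = 2
G(26) = mex{1,0,0,0} = 2
G(27) = mex{1,1,0,0} = 2
P-positions are exactly the n with G(n) = 0.

0, 1, 2, 3, 4, 15, 16, 17, 18, 19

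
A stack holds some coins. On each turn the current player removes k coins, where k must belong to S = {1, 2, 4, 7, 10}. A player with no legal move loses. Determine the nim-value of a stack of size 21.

0

n :  0  1  2  3  4  5  6  7  8  9 10 11 12 13 14 15 16 17 18 19 20 21
G :  0  1  2  0  1  2  0  1  2  0  1  2  0  1  2  0  1  2  0  1  2  0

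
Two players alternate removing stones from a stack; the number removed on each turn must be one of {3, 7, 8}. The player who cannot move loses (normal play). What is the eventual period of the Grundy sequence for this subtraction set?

5

G(0) = 0
G(1) = mex{} = 0
G(2) = mex{} = 0
G(3) = mex{0} = 1
G(4) = mex{0} = 1
G(5) = mex{0} = 1
G(6) = mex{1} = 0
G(7) = mex{1,0} = 2
G(8) = mex{1,0,0} = 2
G(9) = mex{0,0,0} = 1
G(10) = mex{2,1,0} = 3
G(11) = mex{2,1,1} = 0
G(12) = mex{1,1,1} = 0
G(13) = mex{3,0,1} = 2
G(14) = mex{0,2,0} = 1
G(15) = mex{0,2,2} = 1
G(16) = mex{2,1,2} = 0
G(17) = mex{1,3,1} = 0
G(18) = mex{1,0,3} = 2
G(19) = mex{0,0,0} = 1
G(20) = mex{0,2,0} = 1
G(21) = mex{2,1,2} = 0
G(22) = mex{1,1,1} = 0
G(23) = mex{1,0,1} = 2
G(24) = mex{0,0,0} = 1
G(25) = mex{0,2,0} = 1
From n = 11 onward G(n+5) = G(n); since this holds over max(S) = 8 consecutive positions the period is 5 (pre-period 11).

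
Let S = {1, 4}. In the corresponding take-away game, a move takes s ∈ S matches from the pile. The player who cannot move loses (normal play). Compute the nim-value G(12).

n :  0  1  2  3  4  5  6  7  8  9 10 11 12
G :  0  1  0  1  2  0  1  0  1  2  0  1  0

0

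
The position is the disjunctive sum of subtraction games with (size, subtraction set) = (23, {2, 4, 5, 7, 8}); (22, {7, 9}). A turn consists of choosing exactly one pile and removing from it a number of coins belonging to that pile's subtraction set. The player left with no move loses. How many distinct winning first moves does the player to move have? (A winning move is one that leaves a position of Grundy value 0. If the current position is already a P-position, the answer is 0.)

2

Pile A, S = {2, 4, 5, 7, 8}:
n :  0  1  2  3  4  5  6  7  8  9 10 11 12 13 14 15 16 17 18 19 20 21 22 23
G :  0  0  1  1  2  2  3  3  4  4  0  0  1  1  2  2  3  3  4  4  0  0  1  1
G_A(23) = 1.
Pile B, S = {7, 9}:
G(0) = 0
G(1) = mex{} = 0
G(2) = mex{} = 0
G(3) = mex{} = 0
G(4) = mex{} = 0
G(5) = mex{} = 0
G(6) = mex{} = 0
G(7) = mex{0} = 1
G(8) = mex{0} = 1
G(9) = mex{0,0} = 1
G(10) = mex{0,0} = 1
G(11) = mex{0,0} = 1
G(12) = mex{0,0} = 1
G(13) = mex{0,0} = 1
G(14) = mex{1,0} = 2
G(15) = mex{1,0} = 2
G(16) = mex{1,1} = 0
G(17) = mex{1,1} = 0
G(18) = mex{1,1} = 0
G(19) = mex{1,1} = 0
G(20) = mex{1,1} = 0
G(21) = mex{2,1} = 0
G(22) = mex{2,1} = 0
G_B(22) = 0.
Combined Grundy value = 1 ⊕ 0 = 1.
A winning move leaves total XOR = 0, i.e. changes one component's Grundy value g to g ⊕ X where X is the current total.
Pile A: need g' = 1⊕1 = 0. Options: 23−2→G=0, 23−4→G=4, 23−5→G=4, 23−7→G=3, 23−8→G=2. Hits: 1.
Pile B: need g' = 0⊕1 = 1. Options: 22−7→G=2, 22−9→G=1. Hits: 1.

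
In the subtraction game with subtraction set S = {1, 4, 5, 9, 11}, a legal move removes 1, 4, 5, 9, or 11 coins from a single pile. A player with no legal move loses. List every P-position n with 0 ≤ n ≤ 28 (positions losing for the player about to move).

n :  0  1  2  3  4  5  6  7  8  9 10 11 12 13 14 15 16 17 18 19 20 21 22 23 24 25 26 27 28
G :  0  1  0  1  2  3  2  3  0  1  0  1  2  3  2  3  0  1  0  1  2  3  2  3  0  1  0  1  2
P-positions are exactly the n with G(n) = 0.

0, 2, 8, 10, 16, 18, 24, 26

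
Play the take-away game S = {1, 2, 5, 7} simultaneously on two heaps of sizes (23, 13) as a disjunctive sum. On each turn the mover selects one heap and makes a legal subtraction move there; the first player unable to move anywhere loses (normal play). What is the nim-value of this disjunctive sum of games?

3

All heaps use S = {1, 2, 5, 7}:
G(0) = 0
G(1) = mex{0} = 1
G(2) = mex{1,0} = 2
G(3) = mex{2,1} = 0
G(4) = mex{0,2} = 1
G(5) = mex{1,0,0} = 2
G(6) = mex{2,1,1} = 0
G(7) = mex{0,2,2,0} = 1
G(8) = mex{1,0,0,1} = 2
G(9) = mex{2,1,1,2} = 0
G(10) = mex{0,2,2,0} = 1
G(11) = mex{1,0,0,1} = 2
G(12) = mex{2,1,1,2} = 0
G(13) = mex{0,2,2,0} = 1
G(14) = mex{1,0,0,1} = 2
G(15) = mex{2,1,1,2} = 0
G(16) = mex{0,2,2,0} = 1
G(17) = mex{1,0,0,1} = 2
G(18) = mex{2,1,1,2} = 0
G(19) = mex{0,2,2,0} = 1
G(20) = mex{1,0,0,1} = 2
G(21) = mex{2,1,1,2} = 0
G(22) = mex{0,2,2,0} = 1
G(23) = mex{1,0,0,1} = 2
Heap A: G(23) = 2.
Heap B: G(13) = 1.
Combined Grundy value = 2 ⊕ 1 = 3.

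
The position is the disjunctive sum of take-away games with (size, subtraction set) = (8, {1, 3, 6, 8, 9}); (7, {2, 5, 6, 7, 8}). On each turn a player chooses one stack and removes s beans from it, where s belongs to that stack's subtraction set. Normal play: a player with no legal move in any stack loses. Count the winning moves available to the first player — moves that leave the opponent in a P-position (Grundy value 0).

2

Stack A, S = {1, 3, 6, 8, 9}:
n : 0 1 2 3 4 5 6 7 8
G : 0 1 0 1 0 1 2 3 2
G_A(8) = 2.
Stack B, S = {2, 5, 6, 7, 8}:
n : 0 1 2 3 4 5 6 7
G : 0 0 1 1 0 2 1 3
G_B(7) = 3.
Combined Grundy value = 2 ⊕ 3 = 1.
A winning move leaves total XOR = 0, i.e. changes one component's Grundy value g to g ⊕ X where X is the current total.
Stack A: need g' = 2⊕1 = 3. Options: 8−1→G=3, 8−3→G=1, 8−6→G=0, 8−8→G=0. Hits: 1.
Stack B: need g' = 3⊕1 = 2. Options: 7−2→G=2, 7−5→G=1, 7−6→G=0, 7−7→G=0. Hits: 1.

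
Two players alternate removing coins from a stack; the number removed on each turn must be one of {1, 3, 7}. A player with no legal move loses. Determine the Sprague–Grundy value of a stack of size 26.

0

G(0) = 0
G(1) = mex{0} = 1
G(2) = mex{1} = 0
G(3) = mex{0,0} = 1
G(4) = mex{1,1} = 0
G(5) = mex{0,0} = 1
G(6) = mex{1,1} = 0
G(7) = mex{0,0,0} = 1
G(8) = mex{1,1,1} = 0
G(9) = mex{0,0,0} = 1
G(10) = mex{1,1,1} = 0
G(11) = mex{0,0,0} = 1
G(12) = mex{1,1,1} = 0
G(13) = mex{0,0,0} = 1
G(14) = mex{1,1,1} = 0
G(15) = mex{0,0,0} = 1
G(16) = mex{1,1,1} = 0
G(17) = mex{0,0,0} = 1
G(18) = mex{1,1,1} = 0
G(19) = mex{0,0,0} = 1
G(20) = mex{1,1,1} = 0
G(21) = mex{0,0,0} = 1
G(22) = mex{1,1,1} = 0
G(23) = mex{0,0,0} = 1
G(24) = mex{1,1,1} = 0
G(25) = mex{0,0,0} = 1
G(26) = mex{1,1,1} = 0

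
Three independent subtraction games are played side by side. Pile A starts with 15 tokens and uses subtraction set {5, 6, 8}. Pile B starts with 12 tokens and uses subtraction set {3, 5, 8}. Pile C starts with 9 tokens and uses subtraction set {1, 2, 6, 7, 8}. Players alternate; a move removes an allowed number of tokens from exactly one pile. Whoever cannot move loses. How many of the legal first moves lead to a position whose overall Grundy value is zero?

2

Pile A, S = {5, 6, 8}:
G(0) = 0
G(1) = mex{} = 0
G(2) = mex{} = 0
G(3) = mex{} = 0
G(4) = mex{} = 0
G(5) = mex{0} = 1
G(6) = mex{0,0} = 1
G(7) = mex{0,0} = 1
G(8) = mex{0,0,0} = 1
G(9) = mex{0,0,0} = 1
G(10) = mex{1,0,0} = 2
G(11) = mex{1,1,0} = 2
G(12) = mex{1,1,0} = 2
G(13) = mex{1,1,1} = 0
G(14) = mex{1,1,1} = 0
G(15) = mex{2,1,1} = 0
G_A(15) = 0.
Pile B, S = {3, 5, 8}:
n :  0  1  2  3  4  5  6  7  8  9 10 11 12
G :  0  0  0  1  1  1  2  2  2  3  3  0  0
G_B(12) = 0.
Pile C, S = {1, 2, 6, 7, 8}:
n : 0 1 2 3 4 5 6 7 8 9
G : 0 1 2 0 1 2 3 4 5 3
G_C(9) = 3.
Combined Grundy value = 0 ⊕ 0 ⊕ 3 = 3.
A winning move leaves total XOR = 0, i.e. changes one component's Grundy value g to g ⊕ X where X is the current total.
Pile A: need g' = 0⊕3 = 3. Options: 15−5→G=2, 15−6→G=1, 15−8→G=1. Hits: 0.
Pile B: need g' = 0⊕3 = 3. Options: 12−3→G=3, 12−5→G=2, 12−8→G=1. Hits: 1.
Pile C: need g' = 3⊕3 = 0. Options: 9−1→G=5, 9−2→G=4, 9−6→G=0, 9−7→G=2, 9−8→G=1. Hits: 1.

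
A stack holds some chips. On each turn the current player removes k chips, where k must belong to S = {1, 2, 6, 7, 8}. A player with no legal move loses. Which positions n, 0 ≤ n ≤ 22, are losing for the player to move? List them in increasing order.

0, 3, 12, 15

n :  0  1  2  3  4  5  6  7  8  9 10 11 12 13 14 15 16 17 18 19 20 21 22
G :  0  1  2  0  1  2  3  4  5  3  4  5  0  1  2  0  1  2  3  4  5  3  4
P-positions are exactly the n with G(n) = 0.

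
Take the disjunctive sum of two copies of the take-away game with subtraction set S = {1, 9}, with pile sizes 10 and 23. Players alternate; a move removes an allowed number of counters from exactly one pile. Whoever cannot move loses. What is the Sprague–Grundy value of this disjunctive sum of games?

All piles use S = {1, 9}:
n :  0  1  2  3  4  5  6  7  8  9 10 11 12 13 14 15 16 17 18 19 20 21 22 23
G :  0  1  0  1  0  1  0  1  0  1  0  1  0  1  0  1  0  1  0  1  0  1  0  1
Pile A: G(10) = 0.
Pile B: G(23) = 1.
Combined Grundy value = 0 ⊕ 1 = 1.

1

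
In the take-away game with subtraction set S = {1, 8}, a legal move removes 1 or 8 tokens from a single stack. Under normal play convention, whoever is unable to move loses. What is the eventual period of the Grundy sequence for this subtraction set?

9

n :  0  1  2  3  4  5  6  7  8  9 10 11 12 13 14 15 16 17 18 19
G :  0  1  0  1  0  1  0  1  2  0  1  0  1  0  1  0  1  2  0  1
G(n+9) = G(n) holds for n = 0,…,7 (a full window of length max(S) = 8), so the sequence is purely periodic with period 9.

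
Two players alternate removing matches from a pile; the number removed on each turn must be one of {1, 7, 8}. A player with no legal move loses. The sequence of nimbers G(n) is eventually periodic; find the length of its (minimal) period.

15

G(0) = 0
G(1) = mex{0} = 1
G(2) = mex{1} = 0
G(3) = mex{0} = 1
G(4) = mex{1} = 0
G(5) = mex{0} = 1
G(6) = mex{1} = 0
G(7) = mex{0,0} = 1
G(8) = mex{1,1,0} = 2
G(9) = mex{2,0,1} = 3
G(10) = mex{3,1,0} = 2
G(11) = mex{2,0,1} = 3
G(12) = mex{3,1,0} = 2
G(13) = mex{2,0,1} = 3
G(14) = mex{3,1,0} = 2
G(15) = mex{2,2,1} = 0
G(16) = mex{0,3,2} = 1
G(17) = mex{1,2,3} = 0
G(18) = mex{0,3,2} = 1
G(19) = mex{1,2,3} = 0
G(20) = mex{0,3,2} = 1
G(21) = mex{1,2,3} = 0
G(22) = mex{0,0,2} = 1
G(23) = mex{1,1,0} = 2
G(24) = mex{2,0,1} = 3
G(25) = mex{3,1,0} = 2
G(26) = mex{2,0,1} = 3
G(27) = mex{3,1,0} = 2
G(28) = mex{2,0,1} = 3
G(29) = mex{3,1,0} = 2
G(30) = mex{2,2,1} = 0
G(31) = mex{0,3,2} = 1
G(n+15) = G(n) holds for n = 0,…,7 (a full window of length max(S) = 8), so the sequence is purely periodic with period 15.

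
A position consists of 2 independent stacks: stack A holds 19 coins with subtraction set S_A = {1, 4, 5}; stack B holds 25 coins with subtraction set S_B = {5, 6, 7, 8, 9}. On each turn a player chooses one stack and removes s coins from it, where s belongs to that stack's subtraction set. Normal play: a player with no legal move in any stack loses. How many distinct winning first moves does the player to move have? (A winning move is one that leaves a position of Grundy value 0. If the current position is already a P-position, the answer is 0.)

Stack A, S = {1, 4, 5}:
G(0) = 0
G(1) = mex{0} = 1
G(2) = mex{1} = 0
G(3) = mex{0} = 1
G(4) = mex{1,0} = 2
G(5) = mex{2,1,0} = 3
G(6) = mex{3,0,1} = 2
G(7) = mex{2,1,0} = 3
G(8) = mex{3,2,1} = 0
G(9) = mex{0,3,2} = 1
G(10) = mex{1,2,3} = 0
G(11) = mex{0,3,2} = 1
G(12) = mex{1,0,3} = 2
G(13) = mex{2,1,0} = 3
G(14) = mex{3,0,1} = 2
G(15) = mex{2,1,0} = 3
G(16) = mex{3,2,1} = 0
G(17) = mex{0,3,2} = 1
G(18) = mex{1,2,3} = 0
G(19) = mex{0,3,2} = 1
G_A(19) = 1.
Stack B, S = {5, 6, 7, 8, 9}:
n :  0  1  2  3  4  5  6  7  8  9 10 11 12 13 14 15 16 17 18 19 20 21 22 23 24 25
G :  0  0  0  0  0  1  1  1  1  1  2  2  2  2  0  0  0  0  0  1  1  1  1  1  2  2
G_B(25) = 2.
Combined Grundy value = 1 ⊕ 2 = 3.
A winning move leaves total XOR = 0, i.e. changes one component's Grundy value g to g ⊕ X where X is the current total.
Stack A: need g' = 1⊕3 = 2. Options: 19−1→G=0, 19−4→G=3, 19−5→G=2. Hits: 1.
Stack B: need g' = 2⊕3 = 1. Options: 25−5→G=1, 25−6→G=1, 25−7→G=0, 25−8→G=0, 25−9→G=0. Hits: 2.

3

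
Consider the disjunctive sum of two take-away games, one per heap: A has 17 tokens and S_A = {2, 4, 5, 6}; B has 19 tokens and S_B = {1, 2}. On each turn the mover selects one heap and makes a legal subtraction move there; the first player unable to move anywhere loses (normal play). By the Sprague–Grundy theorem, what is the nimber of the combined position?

Heap A, S = {2, 4, 5, 6}:
G(0) = 0
G(1) = mex{} = 0
G(2) = mex{0} = 1
G(3) = mex{0} = 1
G(4) = mex{1,0} = 2
G(5) = mex{1,0,0} = 2
G(6) = mex{2,1,0,0} = 3
G(7) = mex{2,1,1,0} = 3
G(8) = mex{3,2,1,1} = 0
G(9) = mex{3,2,2,1} = 0
G(10) = mex{0,3,2,2} = 1
G(11) = mex{0,3,3,2} = 1
G(12) = mex{1,0,3,3} = 2
G(13) = mex{1,0,0,3} = 2
G(14) = mex{2,1,0,0} = 3
G(15) = mex{2,1,1,0} = 3
G(16) = mex{3,2,1,1} = 0
G(17) = mex{3,2,2,1} = 0
G_A(17) = 0.
Heap B, S = {1, 2}:
n :  0  1  2  3  4  5  6  7  8  9 10 11 12 13 14 15 16 17 18 19
G :  0  1  2  0  1  2  0  1  2  0  1  2  0  1  2  0  1  2  0  1
G_B(19) = 1.
Combined Grundy value = 0 ⊕ 1 = 1.

1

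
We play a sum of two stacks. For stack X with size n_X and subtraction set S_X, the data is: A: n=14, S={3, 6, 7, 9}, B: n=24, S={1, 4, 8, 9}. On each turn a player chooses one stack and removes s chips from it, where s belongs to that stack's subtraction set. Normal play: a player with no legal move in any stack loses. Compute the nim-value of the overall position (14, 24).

Stack A, S = {3, 6, 7, 9}:
G(0) = 0
G(1) = mex{} = 0
G(2) = mex{} = 0
G(3) = mex{0} = 1
G(4) = mex{0} = 1
G(5) = mex{0} = 1
G(6) = mex{1,0} = 2
G(7) = mex{1,0,0} = 2
G(8) = mex{1,0,0} = 2
G(9) = mex{2,1,0,0} = 3
G(10) = mex{2,1,1,0} = 3
G(11) = mex{2,1,1,0} = 3
G(12) = mex{3,2,1,1} = 0
G(13) = mex{3,2,2,1} = 0
G(14) = mex{3,2,2,1} = 0
G_A(14) = 0.
Stack B, S = {1, 4, 8, 9}:
n :  0  1  2  3  4  5  6  7  8  9 10 11 12 13 14 15 16 17 18 19 20 21 22 23 24
G :  0  1  0  1  2  0  1  0  1  2  3  2  0  1  2  3  2  0  1  0  1  2  0  1  0
G_B(24) = 0.
Combined Grundy value = 0 ⊕ 0 = 0.

0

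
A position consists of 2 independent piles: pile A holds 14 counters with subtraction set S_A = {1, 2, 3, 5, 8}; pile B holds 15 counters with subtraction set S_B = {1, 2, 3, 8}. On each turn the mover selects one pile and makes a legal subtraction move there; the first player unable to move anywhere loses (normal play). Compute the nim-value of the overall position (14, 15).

Pile A, S = {1, 2, 3, 5, 8}:
G(0) = 0
G(1) = mex{0} = 1
G(2) = mex{1,0} = 2
G(3) = mex{2,1,0} = 3
G(4) = mex{3,2,1} = 0
G(5) = mex{0,3,2,0} = 1
G(6) = mex{1,0,3,1} = 2
G(7) = mex{2,1,0,2} = 3
G(8) = mex{3,2,1,3,0} = 4
G(9) = mex{4,3,2,0,1} = 5
G(10) = mex{5,4,3,1,2} = 0
G(11) = mex{0,5,4,2,3} = 1
G(12) = mex{1,0,5,3,0} = 2
G(13) = mex{2,1,0,4,1} = 3
G(14) = mex{3,2,1,5,2} = 0
G_A(14) = 0.
Pile B, S = {1, 2, 3, 8}:
n :  0  1  2  3  4  5  6  7  8  9 10 11 12 13 14 15
G :  0  1  2  3  0  1  2  3  4  0  1  2  3  0  1  2
G_B(15) = 2.
Combined Grundy value = 0 ⊕ 2 = 2.

2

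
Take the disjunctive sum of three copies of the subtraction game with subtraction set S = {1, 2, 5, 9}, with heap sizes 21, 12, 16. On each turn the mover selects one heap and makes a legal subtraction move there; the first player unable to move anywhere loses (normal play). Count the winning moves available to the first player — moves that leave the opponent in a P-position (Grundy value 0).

All heaps use S = {1, 2, 5, 9}:
n :  0  1  2  3  4  5  6  7  8  9 10 11 12 13 14 15 16 17 18 19 20 21
G :  0  1  2  0  1  2  0  1  2  3  0  1  2  0  1  2  0  1  2  3  0  1
Heap A: G(21) = 1.
Heap B: G(12) = 2.
Heap C: G(16) = 0.
Combined Grundy value = 1 ⊕ 2 ⊕ 0 = 3.
A winning move leaves total XOR = 0, i.e. changes one component's Grundy value g to g ⊕ X where X is the current total.
Heap A: need g' = 1⊕3 = 2. Options: 21−1→G=0, 21−2→G=3, 21−5→G=0, 21−9→G=2. Hits: 1.
Heap B: need g' = 2⊕3 = 1. Options: 12−1→G=1, 12−2→G=0, 12−5→G=1, 12−9→G=0. Hits: 2.
Heap C: need g' = 0⊕3 = 3. Options: 16−1→G=2, 16−2→G=1, 16−5→G=1, 16−9→G=1. Hits: 0.

3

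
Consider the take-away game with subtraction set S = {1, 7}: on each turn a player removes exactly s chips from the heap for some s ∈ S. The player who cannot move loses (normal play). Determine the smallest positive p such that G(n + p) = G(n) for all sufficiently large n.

2

G(0) = 0
G(1) = mex{0} = 1
G(2) = mex{1} = 0
G(3) = mex{0} = 1
G(4) = mex{1} = 0
G(5) = mex{0} = 1
G(6) = mex{1} = 0
G(7) = mex{0,0} = 1
G(8) = mex{1,1} = 0
G(9) = mex{0,0} = 1
G(10) = mex{1,1} = 0
G(11) = mex{0,0} = 1
G(12) = mex{1,1} = 0
G(13) = mex{0,0} = 1
G(14) = mex{1,1} = 0
G(n+2) = G(n) holds for n = 0,…,6 (a full window of length max(S) = 7), so the sequence is purely periodic with period 2.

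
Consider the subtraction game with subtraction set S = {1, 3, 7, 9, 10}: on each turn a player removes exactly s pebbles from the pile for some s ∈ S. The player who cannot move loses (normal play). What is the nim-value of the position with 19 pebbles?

n :  0  1  2  3  4  5  6  7  8  9 10 11 12 13 14 15 16 17 18 19
G :  0  1  0  1  0  1  0  1  0  1  2  3  2  3  2  3  2  3  2  0

0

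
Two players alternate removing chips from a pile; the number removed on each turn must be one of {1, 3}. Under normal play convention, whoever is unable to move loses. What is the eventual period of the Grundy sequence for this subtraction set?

G(0) = 0
G(1) = mex{0} = 1
G(2) = mex{1} = 0
G(3) = mex{0,0} = 1
G(4) = mex{1,1} = 0
G(5) = mex{0,0} = 1
G(6) = mex{1,1} = 0
G(7) = mex{0,0} = 1
G(8) = mex{1,1} = 0
G(9) = mex{0,0} = 1
G(10) = mex{1,1} = 0
G(11) = mex{0,0} = 1
G(12) = mex{1,1} = 0
G(13) = mex{0,0} = 1
G(14) = mex{1,1} = 0
G(n+2) = G(n) holds for n = 0,…,2 (a full window of length max(S) = 3), so the sequence is purely periodic with period 2.

2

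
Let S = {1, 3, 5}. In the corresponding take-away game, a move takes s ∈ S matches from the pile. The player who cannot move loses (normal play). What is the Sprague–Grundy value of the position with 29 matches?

n :  0  1  2  3  4  5  6  7  8  9 10 11 12 13 14 15 16 17 18 19 20 21 22 23 24 25 26 27 28 29
G :  0  1  0  1  0  1  0  1  0  1  0  1  0  1  0  1  0  1  0  1  0  1  0  1  0  1  0  1  0  1

1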